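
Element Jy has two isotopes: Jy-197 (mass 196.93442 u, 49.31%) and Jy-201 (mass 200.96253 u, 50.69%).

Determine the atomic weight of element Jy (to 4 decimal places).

198.9763 u

The abundance-weighted mean is 0.4931 × 196.93442 + 0.5069 × 200.96253
= 97.108363 + 101.867906 = 198.976269 u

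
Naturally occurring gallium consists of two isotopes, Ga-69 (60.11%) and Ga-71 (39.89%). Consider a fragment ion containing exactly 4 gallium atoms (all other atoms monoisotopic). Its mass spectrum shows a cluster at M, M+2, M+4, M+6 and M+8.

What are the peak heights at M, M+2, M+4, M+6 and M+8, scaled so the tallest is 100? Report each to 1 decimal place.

Expanding (0.6011 + 0.3989)^4:
P(M) = 0.6011^4 = 0.130553
P(M+2) = 4 × 0.6011^3 × 0.3989^1 = 0.346549
P(M+4) = 6 × 0.6011^2 × 0.3989^2 = 0.344963
P(M+6) = 4 × 0.6011^1 × 0.3989^3 = 0.152616
P(M+8) = 0.3989^4 = 0.025320
The M+2 peak is largest (0.346549); scaling to 100 gives 37.7 : 100.0 : 99.5 : 44.0 : 7.3.

37.7 : 100.0 : 99.5 : 44.0 : 7.3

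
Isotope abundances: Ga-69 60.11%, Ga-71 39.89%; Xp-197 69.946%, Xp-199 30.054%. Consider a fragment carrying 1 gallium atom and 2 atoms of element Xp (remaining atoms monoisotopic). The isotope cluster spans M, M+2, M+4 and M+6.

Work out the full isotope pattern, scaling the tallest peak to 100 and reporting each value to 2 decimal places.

Gallium pattern (n=1): 0.6011 : 0.3989
Element Xp pattern (n=2): 0.48924429 : 0.42043142 : 0.09032429
Convolve the two distributions (both contribute in 2-u steps):
  M: 0.6011×0.48924429 = 0.294085
  M+2: 0.6011×0.42043142 + 0.3989×0.48924429 = 0.447881
  M+4: 0.6011×0.09032429 + 0.3989×0.42043142 = 0.222004
  M+6: 0.3989×0.09032429 = 0.036030
Scale to base peak (0.447881) = 100: 65.66 : 100.00 : 49.57 : 8.04

65.66 : 100.00 : 49.57 : 8.04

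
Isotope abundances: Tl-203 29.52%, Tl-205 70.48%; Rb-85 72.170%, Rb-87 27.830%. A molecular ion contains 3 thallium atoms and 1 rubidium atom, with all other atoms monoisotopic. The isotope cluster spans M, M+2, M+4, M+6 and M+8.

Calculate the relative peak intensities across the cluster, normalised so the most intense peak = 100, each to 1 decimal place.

4.9 : 37.4 : 98.3 : 100.0 : 26.0

Thallium pattern (n=3): 0.02572463 : 0.18425524 : 0.43991564 : 0.35010449
Rubidium pattern (n=1): 0.7217 : 0.2783
Convolve the two distributions (both contribute in 2-u steps):
  M: 0.02572463×0.7217 = 0.018565
  M+2: 0.02572463×0.2783 + 0.18425524×0.7217 = 0.140136
  M+4: 0.18425524×0.2783 + 0.43991564×0.7217 = 0.368765
  M+6: 0.43991564×0.2783 + 0.35010449×0.7217 = 0.375099
  M+8: 0.35010449×0.2783 = 0.097434
Scale to base peak (0.375099) = 100: 4.9 : 37.4 : 98.3 : 100.0 : 26.0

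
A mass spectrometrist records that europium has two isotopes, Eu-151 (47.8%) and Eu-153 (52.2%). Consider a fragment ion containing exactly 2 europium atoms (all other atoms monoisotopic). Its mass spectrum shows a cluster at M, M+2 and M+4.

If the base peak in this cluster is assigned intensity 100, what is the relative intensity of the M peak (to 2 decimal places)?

Term probabilities: M 0.2285, M+2 0.4990, M+4 0.2725. Base peak = M+2.
P(M+2) = C(2,1) × 0.478^1 × 0.522^1 = 2 × 0.4780 × 0.5220 = 0.499032 (base)
P(M) = C(2,0) × 0.478^2 × 0.522^0 = 1 × 0.228484 × 1.0000 = 0.228484
Relative intensity = 0.228484 / 0.499032 × 100 = 45.79

45.79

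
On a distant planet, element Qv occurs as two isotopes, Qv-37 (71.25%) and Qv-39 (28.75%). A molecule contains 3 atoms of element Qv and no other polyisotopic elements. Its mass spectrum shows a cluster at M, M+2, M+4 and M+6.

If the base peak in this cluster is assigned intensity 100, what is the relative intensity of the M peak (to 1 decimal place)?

82.6

Term probabilities: M 0.3617, M+2 0.4379, M+4 0.1767, M+6 0.0238. Base peak = M+2.
P(M+2) = C(3,1) × 0.7125^2 × 0.2875^1 = 3 × 0.50765625 × 0.2875 = 0.437854 (base)
P(M) = C(3,0) × 0.7125^3 × 0.2875^0 = 1 × 0.36170508 × 1.0000 = 0.361705
Relative intensity = 0.361705 / 0.437854 × 100 = 82.6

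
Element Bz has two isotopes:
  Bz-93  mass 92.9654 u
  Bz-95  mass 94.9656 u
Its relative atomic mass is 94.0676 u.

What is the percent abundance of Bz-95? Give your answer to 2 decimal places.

Writing the weighted mean with unknown fraction x of Bz-93:
92.9654·x + 94.9656·(1 − x) = 94.0676
(92.9654 − 94.9656)·x = 94.0676 − 94.9656
x = -0.8980 / -2.0002 = 0.44896 → 44.90% Bz-93, 55.10% Bz-95.

55.10%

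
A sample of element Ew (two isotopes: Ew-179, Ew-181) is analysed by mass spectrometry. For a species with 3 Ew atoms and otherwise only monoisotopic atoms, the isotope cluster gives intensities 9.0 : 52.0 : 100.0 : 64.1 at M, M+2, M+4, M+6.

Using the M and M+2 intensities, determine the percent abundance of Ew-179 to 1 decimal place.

34.2%

Let p = fractional abundance of Ew-179. I(M+2)/I(M) = [C(3,1)·p^2·(1−p)] / p^3 = 3·(1−p)/p = 52.0/9.0 = 5.7778
(1−p)/p = 5.7778/3 = 1.9259  ⇒  p = 1/(1 + 1.9259) = 0.3418
Ew-179: 34.2%, Ew-181: 65.8%.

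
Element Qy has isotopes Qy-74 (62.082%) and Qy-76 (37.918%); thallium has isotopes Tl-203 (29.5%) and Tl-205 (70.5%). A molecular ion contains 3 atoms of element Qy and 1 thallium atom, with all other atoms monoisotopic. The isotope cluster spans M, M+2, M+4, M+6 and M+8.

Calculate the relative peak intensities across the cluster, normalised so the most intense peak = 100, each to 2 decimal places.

Element Qy pattern (n=3): 0.23927488 : 0.43842779 : 0.26777979 : 0.05451754
Thallium pattern (n=1): 0.2950 : 0.7050
Convolve the two distributions (both contribute in 2-u steps):
  M: 0.23927488×0.2950 = 0.070586
  M+2: 0.23927488×0.7050 + 0.43842779×0.2950 = 0.298025
  M+4: 0.43842779×0.7050 + 0.26777979×0.2950 = 0.388087
  M+6: 0.26777979×0.7050 + 0.05451754×0.2950 = 0.204867
  M+8: 0.05451754×0.7050 = 0.038435
Scale to base peak (0.388087) = 100: 18.19 : 76.79 : 100.00 : 52.79 : 9.90

18.19 : 76.79 : 100.00 : 52.79 : 9.90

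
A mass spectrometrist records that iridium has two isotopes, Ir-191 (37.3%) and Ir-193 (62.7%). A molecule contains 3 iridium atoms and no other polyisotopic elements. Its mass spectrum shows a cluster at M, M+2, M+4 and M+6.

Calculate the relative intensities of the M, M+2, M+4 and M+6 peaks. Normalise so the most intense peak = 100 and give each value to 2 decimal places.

11.80 : 59.49 : 100.00 : 56.03

The 3 Ir atoms are independent, so intensities follow the terms of (0.373 + 0.627)^3.
P(M) = 0.373^3 = 0.051895
P(M+2) = 3 × 0.373^2 × 0.627^1 = 0.261702
P(M+4) = 3 × 0.373^1 × 0.627^2 = 0.439911
P(M+6) = 0.627^3 = 0.246492
The M+4 peak is largest (0.439911); scaling to 100 gives 11.80 : 59.49 : 100.00 : 56.03.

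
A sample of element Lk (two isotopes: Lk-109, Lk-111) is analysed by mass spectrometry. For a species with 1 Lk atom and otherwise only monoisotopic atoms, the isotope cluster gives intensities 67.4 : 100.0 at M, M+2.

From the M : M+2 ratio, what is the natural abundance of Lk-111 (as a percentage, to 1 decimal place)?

59.7%

Let p = fractional abundance of Lk-109. I(M+2)/I(M) = [C(1,1)·p^0·(1−p)] / p^1 = 1·(1−p)/p = 100.0/67.4 = 1.4837
(1−p)/p = 1.4837/1 = 1.4837  ⇒  p = 1/(1 + 1.4837) = 0.4026
Lk-109: 40.3%, Lk-111: 59.7%.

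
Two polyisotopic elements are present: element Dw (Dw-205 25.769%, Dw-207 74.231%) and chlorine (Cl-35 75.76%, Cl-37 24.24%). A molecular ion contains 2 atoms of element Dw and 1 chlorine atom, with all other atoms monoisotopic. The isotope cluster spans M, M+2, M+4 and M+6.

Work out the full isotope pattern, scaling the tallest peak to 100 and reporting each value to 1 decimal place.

9.9 : 60.0 : 100.0 : 26.2

Element Dw pattern (n=2): 0.06640414 : 0.38257173 : 0.55102414
Chlorine pattern (n=1): 0.7576 : 0.2424
Convolve the two distributions (both contribute in 2-u steps):
  M: 0.06640414×0.7576 = 0.050308
  M+2: 0.06640414×0.2424 + 0.38257173×0.7576 = 0.305933
  M+4: 0.38257173×0.2424 + 0.55102414×0.7576 = 0.510191
  M+6: 0.55102414×0.2424 = 0.133568
Scale to base peak (0.510191) = 100: 9.9 : 60.0 : 100.0 : 26.2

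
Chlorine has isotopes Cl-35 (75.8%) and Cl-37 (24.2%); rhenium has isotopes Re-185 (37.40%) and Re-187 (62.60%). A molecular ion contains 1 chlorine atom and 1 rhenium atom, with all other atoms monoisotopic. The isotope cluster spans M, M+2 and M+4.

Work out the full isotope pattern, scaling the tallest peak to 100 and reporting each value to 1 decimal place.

Chlorine pattern (n=1): 0.7580 : 0.2420
Rhenium pattern (n=1): 0.3740 : 0.6260
Convolve the two distributions (both contribute in 2-u steps):
  M: 0.7580×0.3740 = 0.283492
  M+2: 0.7580×0.6260 + 0.2420×0.3740 = 0.565016
  M+4: 0.2420×0.6260 = 0.151492
Scale to base peak (0.565016) = 100: 50.2 : 100.0 : 26.8

50.2 : 100.0 : 26.8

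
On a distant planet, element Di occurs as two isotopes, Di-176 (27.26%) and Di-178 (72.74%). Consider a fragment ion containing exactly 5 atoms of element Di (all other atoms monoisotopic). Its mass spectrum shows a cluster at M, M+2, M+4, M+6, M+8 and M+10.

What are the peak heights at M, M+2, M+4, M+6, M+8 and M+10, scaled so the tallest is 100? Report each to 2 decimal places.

Expanding (0.2726 + 0.7274)^5:
P(M) = 0.2726^5 = 0.001505
P(M+2) = 5 × 0.2726^4 × 0.7274^1 = 0.020084
P(M+4) = 10 × 0.2726^3 × 0.7274^2 = 0.107183
P(M+6) = 10 × 0.2726^2 × 0.7274^3 = 0.286004
P(M+8) = 5 × 0.2726^1 × 0.7274^4 = 0.381583
P(M+10) = 0.7274^5 = 0.203642
The M+8 peak is largest (0.381583); scaling to 100 gives 0.39 : 5.26 : 28.09 : 74.95 : 100.00 : 53.37.

0.39 : 5.26 : 28.09 : 74.95 : 100.00 : 53.37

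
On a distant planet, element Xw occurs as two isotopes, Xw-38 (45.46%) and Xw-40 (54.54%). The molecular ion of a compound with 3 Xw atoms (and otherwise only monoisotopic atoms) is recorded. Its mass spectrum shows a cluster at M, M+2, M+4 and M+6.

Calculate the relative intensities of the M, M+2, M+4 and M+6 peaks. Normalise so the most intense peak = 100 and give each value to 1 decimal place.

Expanding (0.4546 + 0.5454)^3:
P(M) = 0.4546^3 = 0.093948
P(M+2) = 3 × 0.4546^2 × 0.5454^1 = 0.338139
P(M+4) = 3 × 0.4546^1 × 0.5454^2 = 0.405678
P(M+6) = 0.5454^3 = 0.162235
The M+4 peak is largest (0.405678); scaling to 100 gives 23.2 : 83.4 : 100.0 : 40.0.

23.2 : 83.4 : 100.0 : 40.0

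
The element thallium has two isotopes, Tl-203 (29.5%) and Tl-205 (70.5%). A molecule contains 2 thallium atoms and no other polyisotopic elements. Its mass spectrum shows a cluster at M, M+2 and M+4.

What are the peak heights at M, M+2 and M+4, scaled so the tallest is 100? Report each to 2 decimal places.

The 2 Tl atoms are independent, so intensities follow the terms of (0.295 + 0.705)^2.
P(M) = 0.295^2 = 0.087025
P(M+2) = 2 × 0.295^1 × 0.705^1 = 0.415950
P(M+4) = 0.705^2 = 0.497025
The M+4 peak is largest (0.497025); scaling to 100 gives 17.51 : 83.69 : 100.00.

17.51 : 83.69 : 100.00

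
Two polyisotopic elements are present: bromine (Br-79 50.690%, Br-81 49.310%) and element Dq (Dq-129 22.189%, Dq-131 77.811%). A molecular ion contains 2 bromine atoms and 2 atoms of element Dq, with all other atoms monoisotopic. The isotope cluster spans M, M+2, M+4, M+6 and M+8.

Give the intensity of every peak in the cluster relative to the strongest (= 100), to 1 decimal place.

Bromine pattern (n=2): 0.25694761 : 0.49990478 : 0.24314761
Element Dq pattern (n=2): 0.04923517 : 0.34530966 : 0.60545517
Convolve the two distributions (both contribute in 2-u steps):
  M: 0.25694761×0.04923517 = 0.012651
  M+2: 0.25694761×0.34530966 + 0.49990478×0.04923517 = 0.113339
  M+4: 0.25694761×0.60545517 + 0.49990478×0.34530966 + 0.24314761×0.04923517 = 0.340164
  M+6: 0.49990478×0.60545517 + 0.24314761×0.34530966 = 0.386631
  M+8: 0.24314761×0.60545517 = 0.147215
Scale to base peak (0.386631) = 100: 3.3 : 29.3 : 88.0 : 100.0 : 38.1

3.3 : 29.3 : 88.0 : 100.0 : 38.1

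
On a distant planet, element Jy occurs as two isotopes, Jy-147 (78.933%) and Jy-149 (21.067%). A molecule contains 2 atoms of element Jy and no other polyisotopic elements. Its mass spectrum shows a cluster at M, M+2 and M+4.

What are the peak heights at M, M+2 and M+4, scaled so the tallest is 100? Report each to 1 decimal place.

The 2 Jy atoms are independent, so intensities follow the terms of (0.78933 + 0.21067)^2.
P(M) = 0.78933^2 = 0.623042
P(M+2) = 2 × 0.78933^1 × 0.21067^1 = 0.332576
P(M+4) = 0.21067^2 = 0.044382
The M peak is largest (0.623042); scaling to 100 gives 100.0 : 53.4 : 7.1.

100.0 : 53.4 : 7.1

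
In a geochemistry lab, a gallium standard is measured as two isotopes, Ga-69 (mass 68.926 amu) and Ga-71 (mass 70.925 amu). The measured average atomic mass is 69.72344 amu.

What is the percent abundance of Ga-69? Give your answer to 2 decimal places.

Let x be the fractional abundance of Ga-69; then Ga-71 has abundance 1 − x.
68.926·x + 70.925·(1 − x) = 69.72344
(68.926 − 70.925)·x = 69.72344 − 70.925
x = -1.20156 / -1.999 = 0.60108 → 60.11% Ga-69, 39.89% Ga-71.

60.11%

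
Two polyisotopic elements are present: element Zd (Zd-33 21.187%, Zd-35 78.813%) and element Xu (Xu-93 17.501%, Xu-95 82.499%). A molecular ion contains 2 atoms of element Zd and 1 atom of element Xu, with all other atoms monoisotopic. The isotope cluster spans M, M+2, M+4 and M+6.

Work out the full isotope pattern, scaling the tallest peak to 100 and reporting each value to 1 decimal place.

1.5 : 18.6 : 75.0 : 100.0

Element Zd pattern (n=2): 0.0448889 : 0.33396221 : 0.6211489
Element Xu pattern (n=1): 0.17501 : 0.82499
Convolve the two distributions (both contribute in 2-u steps):
  M: 0.0448889×0.17501 = 0.007856
  M+2: 0.0448889×0.82499 + 0.33396221×0.17501 = 0.095480
  M+4: 0.33396221×0.82499 + 0.6211489×0.17501 = 0.384223
  M+6: 0.6211489×0.82499 = 0.512442
Scale to base peak (0.512442) = 100: 1.5 : 18.6 : 75.0 : 100.0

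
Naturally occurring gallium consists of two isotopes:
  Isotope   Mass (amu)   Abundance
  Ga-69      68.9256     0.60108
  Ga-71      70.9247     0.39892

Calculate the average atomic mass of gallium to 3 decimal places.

69.723 amu

The abundance-weighted mean is 0.60108 × 68.9256 + 0.39892 × 70.9247
= 41.42980 + 28.29328 = 69.72308 amu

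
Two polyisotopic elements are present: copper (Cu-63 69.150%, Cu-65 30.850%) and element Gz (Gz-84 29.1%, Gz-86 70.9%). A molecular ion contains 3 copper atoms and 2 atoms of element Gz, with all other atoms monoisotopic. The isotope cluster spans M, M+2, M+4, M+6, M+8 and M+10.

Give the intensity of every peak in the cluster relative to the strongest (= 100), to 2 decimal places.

7.66 : 47.58 : 100.00 : 83.82 : 30.46 : 4.04

Copper pattern (n=3): 0.33065611 : 0.44254842 : 0.19743483 : 0.02936064
Element Gz pattern (n=2): 0.084681 : 0.412638 : 0.502681
Convolve the two distributions (both contribute in 2-u steps):
  M: 0.33065611×0.084681 = 0.028000
  M+2: 0.33065611×0.412638 + 0.44254842×0.084681 = 0.173917
  M+4: 0.33065611×0.502681 + 0.44254842×0.412638 + 0.19743483×0.084681 = 0.365546
  M+6: 0.44254842×0.502681 + 0.19743483×0.412638 + 0.02936064×0.084681 = 0.306416
  M+8: 0.19743483×0.502681 + 0.02936064×0.412638 = 0.111362
  M+10: 0.02936064×0.502681 = 0.014759
Scale to base peak (0.365546) = 100: 7.66 : 47.58 : 100.00 : 83.82 : 30.46 : 4.04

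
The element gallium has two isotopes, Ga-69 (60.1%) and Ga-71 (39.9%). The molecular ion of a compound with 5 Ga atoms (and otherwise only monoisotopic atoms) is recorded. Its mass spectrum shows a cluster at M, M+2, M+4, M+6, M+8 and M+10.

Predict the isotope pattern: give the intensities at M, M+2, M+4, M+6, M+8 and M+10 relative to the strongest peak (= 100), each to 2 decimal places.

Each Ga atom is independently Ga-69 (p = 0.601) or Ga-71 (q = 0.399); the cluster is the binomial expansion (p + q)^5.
P(M) = 0.601^5 = 0.078410
P(M+2) = 5 × 0.601^4 × 0.399^1 = 0.260280
P(M+4) = 10 × 0.601^3 × 0.399^2 = 0.345596
P(M+6) = 10 × 0.601^2 × 0.399^3 = 0.229439
P(M+8) = 5 × 0.601^1 × 0.399^4 = 0.076162
P(M+10) = 0.399^5 = 0.010113
The M+4 peak is largest (0.345596); scaling to 100 gives 22.69 : 75.31 : 100.00 : 66.39 : 22.04 : 2.93.

22.69 : 75.31 : 100.00 : 66.39 : 22.04 : 2.93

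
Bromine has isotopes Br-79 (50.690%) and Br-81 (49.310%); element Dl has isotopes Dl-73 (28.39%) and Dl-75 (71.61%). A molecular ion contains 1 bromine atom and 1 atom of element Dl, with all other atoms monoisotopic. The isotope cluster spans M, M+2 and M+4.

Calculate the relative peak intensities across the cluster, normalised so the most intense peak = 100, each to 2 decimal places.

Bromine pattern (n=1): 0.5069 : 0.4931
Element Dl pattern (n=1): 0.2839 : 0.7161
Convolve the two distributions (both contribute in 2-u steps):
  M: 0.5069×0.2839 = 0.143909
  M+2: 0.5069×0.7161 + 0.4931×0.2839 = 0.502982
  M+4: 0.4931×0.7161 = 0.353109
Scale to base peak (0.502982) = 100: 28.61 : 100.00 : 70.20

28.61 : 100.00 : 70.20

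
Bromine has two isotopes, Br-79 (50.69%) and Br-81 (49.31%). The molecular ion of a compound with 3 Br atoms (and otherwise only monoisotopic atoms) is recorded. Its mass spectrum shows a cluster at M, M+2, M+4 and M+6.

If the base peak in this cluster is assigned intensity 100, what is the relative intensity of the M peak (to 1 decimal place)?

(0.5069 + 0.4931)^3 gives M 0.1302, M+2 0.3801, M+4 0.3698, M+6 0.1199; the largest is M+2.
P(M+2) = C(3,1) × 0.5069^2 × 0.4931^1 = 3 × 0.25694761 × 0.4931 = 0.380103 (base)
P(M) = C(3,0) × 0.5069^3 × 0.4931^0 = 1 × 0.13024674 × 1.0000 = 0.130247
Relative intensity = 0.130247 / 0.380103 × 100 = 34.3

34.3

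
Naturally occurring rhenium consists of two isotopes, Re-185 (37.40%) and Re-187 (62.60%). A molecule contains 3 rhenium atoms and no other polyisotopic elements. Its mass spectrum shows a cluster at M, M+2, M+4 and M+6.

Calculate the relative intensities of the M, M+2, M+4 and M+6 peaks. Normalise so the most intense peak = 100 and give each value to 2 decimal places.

Expanding (0.3740 + 0.6260)^3:
P(M) = 0.3740^3 = 0.052314
P(M+2) = 3 × 0.3740^2 × 0.6260^1 = 0.262687
P(M+4) = 3 × 0.3740^1 × 0.6260^2 = 0.439685
P(M+6) = 0.6260^3 = 0.245314
The M+4 peak is largest (0.439685); scaling to 100 gives 11.90 : 59.74 : 100.00 : 55.79.

11.90 : 59.74 : 100.00 : 55.79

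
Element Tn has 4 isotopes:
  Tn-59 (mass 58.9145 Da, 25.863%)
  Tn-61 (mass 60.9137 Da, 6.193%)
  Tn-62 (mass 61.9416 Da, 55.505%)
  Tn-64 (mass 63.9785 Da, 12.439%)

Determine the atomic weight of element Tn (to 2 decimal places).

Ar = Σ fᵢ·mᵢ = 0.25863 × 58.9145 + 0.06193 × 60.9137 + 0.55505 × 61.9416 + 0.12439 × 63.9785
= 15.23706 + 3.77239 + 34.38069 + 7.95829 = 61.34843 Da

61.35 Da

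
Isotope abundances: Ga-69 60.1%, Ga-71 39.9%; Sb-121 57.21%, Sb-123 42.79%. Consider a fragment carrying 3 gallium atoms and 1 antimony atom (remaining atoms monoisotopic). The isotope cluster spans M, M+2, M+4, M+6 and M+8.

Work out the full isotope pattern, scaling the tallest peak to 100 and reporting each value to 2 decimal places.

35.56 : 97.43 : 100.00 : 45.58 : 7.78

Gallium pattern (n=3): 0.2170818 : 0.4323576 : 0.2870394 : 0.0635212
Antimony pattern (n=1): 0.5721 : 0.4279
Convolve the two distributions (both contribute in 2-u steps):
  M: 0.2170818×0.5721 = 0.124192
  M+2: 0.2170818×0.4279 + 0.4323576×0.5721 = 0.340241
  M+4: 0.4323576×0.4279 + 0.2870394×0.5721 = 0.349221
  M+6: 0.2870394×0.4279 + 0.0635212×0.5721 = 0.159165
  M+8: 0.0635212×0.4279 = 0.027181
Scale to base peak (0.349221) = 100: 35.56 : 97.43 : 100.00 : 45.58 : 7.78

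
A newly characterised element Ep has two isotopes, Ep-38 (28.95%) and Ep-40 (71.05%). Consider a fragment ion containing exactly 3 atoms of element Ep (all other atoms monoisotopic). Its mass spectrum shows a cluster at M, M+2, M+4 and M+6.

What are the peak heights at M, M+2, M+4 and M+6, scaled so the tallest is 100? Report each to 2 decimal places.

The 3 Ep atoms are independent, so intensities follow the terms of (0.2895 + 0.7105)^3.
P(M) = 0.2895^3 = 0.024263
P(M+2) = 3 × 0.2895^2 × 0.7105^1 = 0.178642
P(M+4) = 3 × 0.2895^1 × 0.7105^2 = 0.438428
P(M+6) = 0.7105^3 = 0.358668
The M+4 peak is largest (0.438428); scaling to 100 gives 5.53 : 40.75 : 100.00 : 81.81.

5.53 : 40.75 : 100.00 : 81.81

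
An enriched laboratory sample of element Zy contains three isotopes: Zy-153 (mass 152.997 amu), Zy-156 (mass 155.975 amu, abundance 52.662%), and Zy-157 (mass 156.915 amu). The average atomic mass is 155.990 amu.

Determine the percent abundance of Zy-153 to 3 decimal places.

The remaining 47.338% is split between Zy-153 (fraction x) and Zy-157 (fraction 0.47338 − x).
Substituting: 152.997x + 156.915(0.47338 − x) = 73.8504455
(152.997 − 156.915)x = -0.4299772  ⇒  x = 0.10974, y = 0.36364
Zy-153: 10.974%, Zy-157: 36.364%.

10.974%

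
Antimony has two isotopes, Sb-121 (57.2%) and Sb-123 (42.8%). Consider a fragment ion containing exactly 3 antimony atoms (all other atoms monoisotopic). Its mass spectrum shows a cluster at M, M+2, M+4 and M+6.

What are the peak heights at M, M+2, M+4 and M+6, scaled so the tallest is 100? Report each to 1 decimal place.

44.5 : 100.0 : 74.8 : 18.7

Expanding (0.572 + 0.428)^3:
P(M) = 0.572^3 = 0.187149
P(M+2) = 3 × 0.572^2 × 0.428^1 = 0.420104
P(M+4) = 3 × 0.572^1 × 0.428^2 = 0.314344
P(M+6) = 0.428^3 = 0.078403
The M+2 peak is largest (0.420104); scaling to 100 gives 44.5 : 100.0 : 74.8 : 18.7.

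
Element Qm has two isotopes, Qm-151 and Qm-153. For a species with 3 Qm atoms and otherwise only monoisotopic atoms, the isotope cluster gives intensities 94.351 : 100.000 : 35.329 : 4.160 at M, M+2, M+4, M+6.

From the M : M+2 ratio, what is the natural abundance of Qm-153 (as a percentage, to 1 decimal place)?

26.1%

Let p = fractional abundance of Qm-151. I(M+2)/I(M) = [C(3,1)·p^2·(1−p)] / p^3 = 3·(1−p)/p = 100.000/94.351 = 1.0599
(1−p)/p = 1.0599/3 = 0.3533  ⇒  p = 1/(1 + 0.3533) = 0.7389
Qm-151: 73.9%, Qm-153: 26.1%.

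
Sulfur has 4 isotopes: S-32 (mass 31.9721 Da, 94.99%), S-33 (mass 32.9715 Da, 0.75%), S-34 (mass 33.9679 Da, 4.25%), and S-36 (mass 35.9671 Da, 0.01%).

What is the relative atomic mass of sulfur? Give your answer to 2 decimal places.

32.06 Da

Ar = Σ fᵢ·mᵢ = 0.9499 × 31.9721 + 0.0075 × 32.9715 + 0.0425 × 33.9679 + 0.0001 × 35.9671
= 30.37030 + 0.24729 + 1.44364 + 0.00360 = 32.06483 Da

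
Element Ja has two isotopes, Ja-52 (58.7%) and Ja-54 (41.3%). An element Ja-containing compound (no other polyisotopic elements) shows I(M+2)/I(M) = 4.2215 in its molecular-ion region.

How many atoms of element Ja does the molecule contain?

With n Ja atoms, P(M+2)/P(M) = C(n,1)·p^(n−1)q / p^n = n·q/p = n · 0.413/0.587.
n = 4.2215 × 0.587/0.413 = 6.00 ≈ 6

6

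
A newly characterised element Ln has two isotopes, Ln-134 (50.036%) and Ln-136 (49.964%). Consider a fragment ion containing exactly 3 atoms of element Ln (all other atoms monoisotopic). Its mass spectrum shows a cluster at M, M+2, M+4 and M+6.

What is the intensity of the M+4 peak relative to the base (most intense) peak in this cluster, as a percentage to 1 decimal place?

99.9%

Binomial terms of (0.50036 + 0.49964)^3: M 0.1253, M+2 0.3753, M+4 0.3747, M+6 0.1247 → M+2 is the base peak.
P(M+2) = C(3,1) × 0.50036^2 × 0.49964^1 = 3 × 0.25036013 × 0.49964 = 0.375270 (base)
P(M+4) = C(3,2) × 0.50036^1 × 0.49964^2 = 3 × 0.50036 × 0.24964013 = 0.374730
Relative intensity = 0.374730 / 0.375270 × 100 = 99.9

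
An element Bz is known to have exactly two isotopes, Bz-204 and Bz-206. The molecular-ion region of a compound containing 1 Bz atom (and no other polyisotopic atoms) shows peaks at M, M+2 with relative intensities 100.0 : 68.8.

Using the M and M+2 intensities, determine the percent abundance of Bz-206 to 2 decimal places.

Let p = fractional abundance of Bz-204. I(M+2)/I(M) = [C(1,1)·p^0·(1−p)] / p^1 = 1·(1−p)/p = 68.8/100.0 = 0.6880
(1−p)/p = 0.6880/1 = 0.6880  ⇒  p = 1/(1 + 0.6880) = 0.5924
Bz-204: 59.24%, Bz-206: 40.76%.

40.76%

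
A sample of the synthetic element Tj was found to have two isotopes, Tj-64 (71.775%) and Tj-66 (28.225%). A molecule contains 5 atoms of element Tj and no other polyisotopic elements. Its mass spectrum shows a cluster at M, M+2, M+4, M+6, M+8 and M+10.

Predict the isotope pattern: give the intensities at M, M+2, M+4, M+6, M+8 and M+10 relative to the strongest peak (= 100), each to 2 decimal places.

50.86 : 100.00 : 78.65 : 30.93 : 6.08 : 0.48

Each Tj atom is independently Tj-64 (p = 0.71775) or Tj-66 (q = 0.28225); the cluster is the binomial expansion (p + q)^5.
P(M) = 0.71775^5 = 0.190487
P(M+2) = 5 × 0.71775^4 × 0.28225^1 = 0.374539
P(M+4) = 10 × 0.71775^3 × 0.28225^2 = 0.294569
P(M+6) = 10 × 0.71775^2 × 0.28225^3 = 0.115837
P(M+8) = 5 × 0.71775^1 × 0.28225^4 = 0.022776
P(M+10) = 0.28225^5 = 0.001791
The M+2 peak is largest (0.374539); scaling to 100 gives 50.86 : 100.00 : 78.65 : 30.93 : 6.08 : 0.48.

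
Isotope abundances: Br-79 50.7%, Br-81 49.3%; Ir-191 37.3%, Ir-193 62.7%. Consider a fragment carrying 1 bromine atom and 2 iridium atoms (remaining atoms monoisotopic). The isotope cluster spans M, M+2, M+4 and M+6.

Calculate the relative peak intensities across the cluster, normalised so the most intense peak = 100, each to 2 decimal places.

Bromine pattern (n=1): 0.5070 : 0.4930
Iridium pattern (n=2): 0.139129 : 0.467742 : 0.393129
Convolve the two distributions (both contribute in 2-u steps):
  M: 0.5070×0.139129 = 0.070538
  M+2: 0.5070×0.467742 + 0.4930×0.139129 = 0.305736
  M+4: 0.5070×0.393129 + 0.4930×0.467742 = 0.429913
  M+6: 0.4930×0.393129 = 0.193813
Scale to base peak (0.429913) = 100: 16.41 : 71.12 : 100.00 : 45.08

16.41 : 71.12 : 100.00 : 45.08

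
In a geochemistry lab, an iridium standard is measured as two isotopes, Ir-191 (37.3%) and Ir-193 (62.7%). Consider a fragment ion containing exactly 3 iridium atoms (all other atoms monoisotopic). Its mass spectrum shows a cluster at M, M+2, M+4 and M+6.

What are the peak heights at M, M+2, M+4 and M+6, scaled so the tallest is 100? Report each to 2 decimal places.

11.80 : 59.49 : 100.00 : 56.03

Each Ir atom is independently Ir-191 (p = 0.373) or Ir-193 (q = 0.627); the cluster is the binomial expansion (p + q)^3.
P(M) = 0.373^3 = 0.051895
P(M+2) = 3 × 0.373^2 × 0.627^1 = 0.261702
P(M+4) = 3 × 0.373^1 × 0.627^2 = 0.439911
P(M+6) = 0.627^3 = 0.246492
The M+4 peak is largest (0.439911); scaling to 100 gives 11.80 : 59.49 : 100.00 : 56.03.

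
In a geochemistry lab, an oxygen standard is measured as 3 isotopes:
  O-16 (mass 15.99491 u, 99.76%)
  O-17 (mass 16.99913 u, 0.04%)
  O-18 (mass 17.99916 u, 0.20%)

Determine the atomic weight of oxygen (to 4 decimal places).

15.9993 u

The abundance-weighted mean is 0.9976 × 15.99491 + 0.0004 × 16.99913 + 0.0020 × 17.99916
= 15.956522 + 0.006800 + 0.035998 = 15.999320 u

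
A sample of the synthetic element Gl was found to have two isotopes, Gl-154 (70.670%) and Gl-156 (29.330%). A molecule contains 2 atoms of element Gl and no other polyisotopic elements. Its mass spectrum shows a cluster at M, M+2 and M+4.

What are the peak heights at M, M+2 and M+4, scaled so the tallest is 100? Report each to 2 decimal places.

100.00 : 83.01 : 17.22

Expanding (0.70670 + 0.29330)^2:
P(M) = 0.70670^2 = 0.499425
P(M+2) = 2 × 0.70670^1 × 0.29330^1 = 0.414550
P(M+4) = 0.29330^2 = 0.086025
The M peak is largest (0.499425); scaling to 100 gives 100.00 : 83.01 : 17.22.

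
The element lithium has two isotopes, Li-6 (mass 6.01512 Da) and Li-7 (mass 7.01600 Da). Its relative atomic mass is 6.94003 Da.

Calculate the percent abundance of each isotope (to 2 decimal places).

With x = fraction of Li-6 (so Li-7 is 1 − x):
6.01512·x + 7.01600·(1 − x) = 6.94003
(6.01512 − 7.01600)·x = 6.94003 − 7.01600
x = -0.07597 / -1.00088 = 0.07590 → 7.59% Li-6, 92.41% Li-7.

Li-6: 7.59%, Li-7: 92.41%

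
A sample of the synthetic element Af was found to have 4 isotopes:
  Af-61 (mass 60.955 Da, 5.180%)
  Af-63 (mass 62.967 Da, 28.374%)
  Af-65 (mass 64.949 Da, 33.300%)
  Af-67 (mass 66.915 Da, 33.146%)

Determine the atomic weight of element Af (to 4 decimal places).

The abundance-weighted mean is 0.05180 × 60.955 + 0.28374 × 62.967 + 0.33300 × 64.949 + 0.33146 × 66.915
= 3.15747 + 17.86626 + 21.62802 + 22.17965 = 64.83140 Da

64.8314 Da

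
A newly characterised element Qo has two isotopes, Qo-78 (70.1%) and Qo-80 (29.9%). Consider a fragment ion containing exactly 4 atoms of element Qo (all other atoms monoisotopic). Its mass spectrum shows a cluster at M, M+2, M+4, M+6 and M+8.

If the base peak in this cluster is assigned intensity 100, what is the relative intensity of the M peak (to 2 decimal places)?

58.61

Binomial terms of (0.701 + 0.299)^4: M 0.2415, M+2 0.4120, M+4 0.2636, M+6 0.0750, M+8 0.0080 → M+2 is the base peak.
P(M+2) = C(4,1) × 0.701^3 × 0.299^1 = 4 × 0.3444721 × 0.2990 = 0.411989 (base)
P(M) = C(4,0) × 0.701^4 × 0.299^0 = 1 × 0.24147494 × 1.0000 = 0.241475
Relative intensity = 0.241475 / 0.411989 × 100 = 58.61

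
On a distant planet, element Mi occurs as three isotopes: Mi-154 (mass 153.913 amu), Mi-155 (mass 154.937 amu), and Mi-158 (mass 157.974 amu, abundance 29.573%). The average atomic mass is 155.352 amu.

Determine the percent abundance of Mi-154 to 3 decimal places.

Let x and y be the fractions of Mi-154 and Mi-155. Then x + y = 1 − 0.29573 = 0.70427 and 153.913x + 154.937y = 155.352 − 0.29573×157.974 = 108.63434898.
Substituting: 153.913x + 154.937(0.70427 − x) = 108.63434898
(153.913 − 154.937)x = -0.48313201  ⇒  x = 0.47181, y = 0.23246
Mi-154: 47.181%, Mi-155: 23.246%.

47.181%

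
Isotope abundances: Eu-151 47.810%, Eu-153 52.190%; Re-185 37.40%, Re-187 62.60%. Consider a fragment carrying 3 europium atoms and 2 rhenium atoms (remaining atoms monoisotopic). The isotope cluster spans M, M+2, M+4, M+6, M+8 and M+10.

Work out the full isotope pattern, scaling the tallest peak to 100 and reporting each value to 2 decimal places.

4.46 : 29.51 : 77.26 : 100.00 : 64.03 : 16.24

Europium pattern (n=3): 0.10928391 : 0.3578871 : 0.39067407 : 0.14215492
Rhenium pattern (n=2): 0.139876 : 0.468248 : 0.391876
Convolve the two distributions (both contribute in 2-u steps):
  M: 0.10928391×0.139876 = 0.015286
  M+2: 0.10928391×0.468248 + 0.3578871×0.139876 = 0.101232
  M+4: 0.10928391×0.391876 + 0.3578871×0.468248 + 0.39067407×0.139876 = 0.265052
  M+6: 0.3578871×0.391876 + 0.39067407×0.468248 + 0.14215492×0.139876 = 0.343064
  M+8: 0.39067407×0.391876 + 0.14215492×0.468248 = 0.219660
  M+10: 0.14215492×0.391876 = 0.055707
Scale to base peak (0.343064) = 100: 4.46 : 29.51 : 77.26 : 100.00 : 64.03 : 16.24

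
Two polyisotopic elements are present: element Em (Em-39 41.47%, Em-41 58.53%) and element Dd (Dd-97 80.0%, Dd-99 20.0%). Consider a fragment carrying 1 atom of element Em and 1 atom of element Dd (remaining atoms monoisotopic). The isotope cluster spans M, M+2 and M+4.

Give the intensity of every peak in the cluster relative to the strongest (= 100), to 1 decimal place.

60.2 : 100.0 : 21.2

Element Em pattern (n=1): 0.4147 : 0.5853
Element Dd pattern (n=1): 0.8000 : 0.2000
Convolve the two distributions (both contribute in 2-u steps):
  M: 0.4147×0.8000 = 0.331760
  M+2: 0.4147×0.2000 + 0.5853×0.8000 = 0.551180
  M+4: 0.5853×0.2000 = 0.117060
Scale to base peak (0.551180) = 100: 60.2 : 100.0 : 21.2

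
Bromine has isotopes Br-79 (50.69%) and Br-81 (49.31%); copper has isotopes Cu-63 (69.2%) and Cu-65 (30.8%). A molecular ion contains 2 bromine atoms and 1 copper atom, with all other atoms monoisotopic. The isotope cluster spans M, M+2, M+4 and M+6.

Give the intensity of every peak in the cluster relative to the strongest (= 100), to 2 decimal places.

Bromine pattern (n=2): 0.25694761 : 0.49990478 : 0.24314761
Copper pattern (n=1): 0.6920 : 0.3080
Convolve the two distributions (both contribute in 2-u steps):
  M: 0.25694761×0.6920 = 0.177808
  M+2: 0.25694761×0.3080 + 0.49990478×0.6920 = 0.425074
  M+4: 0.49990478×0.3080 + 0.24314761×0.6920 = 0.322229
  M+6: 0.24314761×0.3080 = 0.074889
Scale to base peak (0.425074) = 100: 41.83 : 100.00 : 75.81 : 17.62

41.83 : 100.00 : 75.81 : 17.62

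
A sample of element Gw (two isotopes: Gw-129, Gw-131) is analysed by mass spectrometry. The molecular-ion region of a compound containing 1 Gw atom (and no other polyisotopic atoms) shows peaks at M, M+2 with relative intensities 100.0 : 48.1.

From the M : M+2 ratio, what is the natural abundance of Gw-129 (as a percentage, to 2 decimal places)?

67.52%

If p is the fraction of Gw that is Gw-129, then I(M+2)/I(M) = [C(1,1)·p^0·(1−p)] / p^1 = 1·(1−p)/p = 48.1/100.0 = 0.4810
(1−p)/p = 0.4810/1 = 0.4810  ⇒  p = 1/(1 + 0.4810) = 0.6752
Gw-129: 67.52%, Gw-131: 32.48%.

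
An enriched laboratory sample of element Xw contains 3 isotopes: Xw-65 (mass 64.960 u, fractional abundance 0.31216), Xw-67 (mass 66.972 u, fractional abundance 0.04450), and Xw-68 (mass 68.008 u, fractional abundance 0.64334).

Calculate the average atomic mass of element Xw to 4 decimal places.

67.0104 u

Average mass = Σ (abundance × isotope mass) = 0.31216 × 64.960 + 0.04450 × 66.972 + 0.64334 × 68.008
= 20.27791 + 2.98025 + 43.75227 = 67.01043 u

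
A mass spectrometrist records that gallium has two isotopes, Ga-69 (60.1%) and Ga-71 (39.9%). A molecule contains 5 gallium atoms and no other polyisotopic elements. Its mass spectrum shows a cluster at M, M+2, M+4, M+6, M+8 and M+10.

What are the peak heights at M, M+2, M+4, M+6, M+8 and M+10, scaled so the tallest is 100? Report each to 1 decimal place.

Each Ga atom is independently Ga-69 (p = 0.601) or Ga-71 (q = 0.399); the cluster is the binomial expansion (p + q)^5.
P(M) = 0.601^5 = 0.078410
P(M+2) = 5 × 0.601^4 × 0.399^1 = 0.260280
P(M+4) = 10 × 0.601^3 × 0.399^2 = 0.345596
P(M+6) = 10 × 0.601^2 × 0.399^3 = 0.229439
P(M+8) = 5 × 0.601^1 × 0.399^4 = 0.076162
P(M+10) = 0.399^5 = 0.010113
The M+4 peak is largest (0.345596); scaling to 100 gives 22.7 : 75.3 : 100.0 : 66.4 : 22.0 : 2.9.

22.7 : 75.3 : 100.0 : 66.4 : 22.0 : 2.9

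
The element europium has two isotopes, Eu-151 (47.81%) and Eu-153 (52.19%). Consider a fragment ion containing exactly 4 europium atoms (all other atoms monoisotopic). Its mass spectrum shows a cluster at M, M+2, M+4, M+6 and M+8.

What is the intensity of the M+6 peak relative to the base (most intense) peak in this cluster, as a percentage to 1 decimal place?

Term probabilities: M 0.0522, M+2 0.2281, M+4 0.3736, M+6 0.2719, M+8 0.0742. Base peak = M+4.
P(M+4) = C(4,2) × 0.4781^2 × 0.5219^2 = 6 × 0.22857961 × 0.27237961 = 0.373563 (base)
P(M+6) = C(4,3) × 0.4781^1 × 0.5219^3 = 4 × 0.4781 × 0.14215492 = 0.271857
Relative intensity = 0.271857 / 0.373563 × 100 = 72.8

72.8%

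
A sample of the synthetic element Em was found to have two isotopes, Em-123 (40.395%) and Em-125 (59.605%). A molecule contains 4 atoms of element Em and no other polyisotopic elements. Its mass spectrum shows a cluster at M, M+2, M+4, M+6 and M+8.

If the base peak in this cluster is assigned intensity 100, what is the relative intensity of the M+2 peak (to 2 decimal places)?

Term probabilities: M 0.0266, M+2 0.1572, M+4 0.3478, M+6 0.3422, M+8 0.1262. Base peak = M+4.
P(M+4) = C(4,2) × 0.40395^2 × 0.59605^2 = 6 × 0.1631756 × 0.3552756 = 0.347834 (base)
P(M+2) = C(4,1) × 0.40395^3 × 0.59605^1 = 4 × 0.06591478 × 0.59605 = 0.157154
Relative intensity = 0.157154 / 0.347834 × 100 = 45.18

45.18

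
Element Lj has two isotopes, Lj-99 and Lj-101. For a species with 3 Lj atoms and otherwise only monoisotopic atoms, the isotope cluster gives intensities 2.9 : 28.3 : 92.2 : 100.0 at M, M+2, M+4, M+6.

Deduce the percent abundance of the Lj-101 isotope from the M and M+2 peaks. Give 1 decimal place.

76.5%

Write p for the Lj-99 fraction. I(M+2)/I(M) = [C(3,1)·p^2·(1−p)] / p^3 = 3·(1−p)/p = 28.3/2.9 = 9.7586
(1−p)/p = 9.7586/3 = 3.2529  ⇒  p = 1/(1 + 3.2529) = 0.2351
Lj-99: 23.5%, Lj-101: 76.5%.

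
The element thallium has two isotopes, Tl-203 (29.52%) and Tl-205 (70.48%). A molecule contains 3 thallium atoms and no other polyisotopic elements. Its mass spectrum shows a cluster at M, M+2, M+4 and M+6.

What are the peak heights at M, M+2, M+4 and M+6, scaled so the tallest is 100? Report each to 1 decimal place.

The 3 Tl atoms are independent, so intensities follow the terms of (0.2952 + 0.7048)^3.
P(M) = 0.2952^3 = 0.025725
P(M+2) = 3 × 0.2952^2 × 0.7048^1 = 0.184255
P(M+4) = 3 × 0.2952^1 × 0.7048^2 = 0.439916
P(M+6) = 0.7048^3 = 0.350104
The M+4 peak is largest (0.439916); scaling to 100 gives 5.8 : 41.9 : 100.0 : 79.6.

5.8 : 41.9 : 100.0 : 79.6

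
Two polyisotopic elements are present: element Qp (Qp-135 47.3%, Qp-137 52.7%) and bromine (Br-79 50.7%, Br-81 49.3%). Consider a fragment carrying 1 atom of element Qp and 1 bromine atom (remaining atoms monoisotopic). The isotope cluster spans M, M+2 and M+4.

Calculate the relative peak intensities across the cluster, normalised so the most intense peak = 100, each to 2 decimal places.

Element Qp pattern (n=1): 0.4730 : 0.5270
Bromine pattern (n=1): 0.5070 : 0.4930
Convolve the two distributions (both contribute in 2-u steps):
  M: 0.4730×0.5070 = 0.239811
  M+2: 0.4730×0.4930 + 0.5270×0.5070 = 0.500378
  M+4: 0.5270×0.4930 = 0.259811
Scale to base peak (0.500378) = 100: 47.93 : 100.00 : 51.92

47.93 : 100.00 : 51.92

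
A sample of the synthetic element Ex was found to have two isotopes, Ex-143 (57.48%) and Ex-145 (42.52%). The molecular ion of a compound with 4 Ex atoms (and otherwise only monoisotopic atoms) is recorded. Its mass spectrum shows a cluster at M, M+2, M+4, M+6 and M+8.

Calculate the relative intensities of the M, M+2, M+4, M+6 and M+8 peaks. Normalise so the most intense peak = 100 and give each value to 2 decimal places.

Expanding (0.5748 + 0.4252)^4:
P(M) = 0.5748^4 = 0.109161
P(M+2) = 4 × 0.5748^3 × 0.4252^1 = 0.323001
P(M+4) = 6 × 0.5748^2 × 0.4252^2 = 0.358403
P(M+6) = 4 × 0.5748^1 × 0.4252^3 = 0.176749
P(M+8) = 0.4252^4 = 0.032687
The M+4 peak is largest (0.358403); scaling to 100 gives 30.46 : 90.12 : 100.00 : 49.32 : 9.12.

30.46 : 90.12 : 100.00 : 49.32 : 9.12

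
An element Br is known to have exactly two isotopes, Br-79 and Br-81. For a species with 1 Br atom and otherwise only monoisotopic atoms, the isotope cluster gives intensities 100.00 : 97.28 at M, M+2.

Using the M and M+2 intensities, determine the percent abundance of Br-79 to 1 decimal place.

If p is the fraction of Br that is Br-79, then I(M+2)/I(M) = [C(1,1)·p^0·(1−p)] / p^1 = 1·(1−p)/p = 97.28/100.00 = 0.9728
(1−p)/p = 0.9728/1 = 0.9728  ⇒  p = 1/(1 + 0.9728) = 0.5069
Br-79: 50.7%, Br-81: 49.3%.

50.7%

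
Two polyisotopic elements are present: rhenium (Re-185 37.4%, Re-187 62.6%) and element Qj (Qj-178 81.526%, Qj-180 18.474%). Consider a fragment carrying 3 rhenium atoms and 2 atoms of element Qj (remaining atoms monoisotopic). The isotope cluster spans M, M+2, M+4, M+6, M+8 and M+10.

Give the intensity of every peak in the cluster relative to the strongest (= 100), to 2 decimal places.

Rhenium pattern (n=3): 0.05231362 : 0.26268713 : 0.43968487 : 0.24531438
Element Qj pattern (n=2): 0.66464887 : 0.30122226 : 0.03412887
Convolve the two distributions (both contribute in 2-u steps):
  M: 0.05231362×0.66464887 = 0.034770
  M+2: 0.05231362×0.30122226 + 0.26268713×0.66464887 = 0.190353
  M+4: 0.05231362×0.03412887 + 0.26268713×0.30122226 + 0.43968487×0.66464887 = 0.373149
  M+6: 0.26268713×0.03412887 + 0.43968487×0.30122226 + 0.24531438×0.66464887 = 0.304456
  M+8: 0.43968487×0.03412887 + 0.24531438×0.30122226 = 0.088900
  M+10: 0.24531438×0.03412887 = 0.008372
Scale to base peak (0.373149) = 100: 9.32 : 51.01 : 100.00 : 81.59 : 23.82 : 2.24

9.32 : 51.01 : 100.00 : 81.59 : 23.82 : 2.24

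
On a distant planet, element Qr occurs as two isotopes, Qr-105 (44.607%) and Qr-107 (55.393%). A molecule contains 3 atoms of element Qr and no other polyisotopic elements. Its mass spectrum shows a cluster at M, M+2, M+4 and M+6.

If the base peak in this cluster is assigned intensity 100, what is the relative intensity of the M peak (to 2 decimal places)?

(0.44607 + 0.55393)^3 gives M 0.0888, M+2 0.3307, M+4 0.4106, M+6 0.1700; the largest is M+4.
P(M+4) = C(3,2) × 0.44607^1 × 0.55393^2 = 3 × 0.44607 × 0.30683844 = 0.410614 (base)
P(M) = C(3,0) × 0.44607^3 × 0.55393^0 = 1 × 0.08875831 × 1.0000 = 0.088758
Relative intensity = 0.088758 / 0.410614 × 100 = 21.62

21.62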